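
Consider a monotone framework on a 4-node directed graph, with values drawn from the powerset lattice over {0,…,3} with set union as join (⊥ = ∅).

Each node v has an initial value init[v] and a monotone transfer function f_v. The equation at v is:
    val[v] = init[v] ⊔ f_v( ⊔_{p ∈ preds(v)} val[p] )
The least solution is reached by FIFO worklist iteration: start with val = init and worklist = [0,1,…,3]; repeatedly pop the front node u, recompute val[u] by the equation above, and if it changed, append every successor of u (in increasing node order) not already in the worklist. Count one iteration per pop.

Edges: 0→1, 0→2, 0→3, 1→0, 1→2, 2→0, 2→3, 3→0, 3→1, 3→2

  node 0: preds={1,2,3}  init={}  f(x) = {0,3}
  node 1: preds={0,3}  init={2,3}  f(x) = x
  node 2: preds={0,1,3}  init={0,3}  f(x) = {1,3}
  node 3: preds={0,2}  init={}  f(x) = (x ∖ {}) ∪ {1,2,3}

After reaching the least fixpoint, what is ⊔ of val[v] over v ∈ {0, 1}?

{0,1,2,3}

Trace (8 dequeues):
  [1] u=0 | in {0,2,3} | out {0,3} | prev {} | push {}
  [2] u=1 | in {0,3} | out {0,2,3} | prev {2,3} | push {0}
  [3] u=2 | in {0,2,3} | out {0,1,3} | prev {0,3} | push {}
  [4] u=3 | in {0,1,3} | out {0,1,2,3} | prev {} | push {1,2}
  [5] u=0 | in {0,1,2,3} | out {0,3} | ==
  [6] u=1 | in {0,1,2,3} | out {0,1,2,3} | prev {0,2,3} | push {0}
  [7] u=2 | in {0,1,2,3} | out {0,1,3} | ==
  [8] u=0 | in {0,1,2,3} | out {0,3} | ==

Converged values:
  [0] {0,3}
  [1] {0,1,2,3}
  [2] {0,1,3}
  [3] {0,1,2,3}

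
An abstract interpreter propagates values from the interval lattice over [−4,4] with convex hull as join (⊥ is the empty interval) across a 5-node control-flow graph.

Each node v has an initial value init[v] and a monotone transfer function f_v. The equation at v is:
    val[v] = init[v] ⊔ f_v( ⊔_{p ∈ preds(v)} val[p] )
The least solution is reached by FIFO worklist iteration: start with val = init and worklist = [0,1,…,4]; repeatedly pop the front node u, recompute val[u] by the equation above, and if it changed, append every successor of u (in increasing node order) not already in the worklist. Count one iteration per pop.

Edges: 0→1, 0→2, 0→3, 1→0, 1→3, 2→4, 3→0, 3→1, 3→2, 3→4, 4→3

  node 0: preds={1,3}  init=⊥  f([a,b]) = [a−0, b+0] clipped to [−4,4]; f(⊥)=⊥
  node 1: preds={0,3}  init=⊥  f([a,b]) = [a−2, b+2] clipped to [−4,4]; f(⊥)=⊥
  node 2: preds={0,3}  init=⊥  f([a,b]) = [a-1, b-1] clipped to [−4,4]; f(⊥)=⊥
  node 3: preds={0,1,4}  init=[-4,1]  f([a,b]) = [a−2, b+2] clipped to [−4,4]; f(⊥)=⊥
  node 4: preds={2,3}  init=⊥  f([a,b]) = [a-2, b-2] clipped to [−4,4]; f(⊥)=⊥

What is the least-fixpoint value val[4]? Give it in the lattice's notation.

[-4,2]

Iteration log — 11 steps:
  step 1. node 0  ⊔preds=[-4,1]  new=[-4,1]  old=⊥  +wl: 
  step 2. node 1  ⊔preds=[-4,1]  new=[-4,3]  old=⊥  +wl: 0
  step 3. node 2  ⊔preds=[-4,1]  new=[-4,0]  old=⊥  +wl: 
  step 4. node 3  ⊔preds=[-4,3]  new=[-4,4]  old=[-4,1]  +wl: 1,2
  step 5. node 4  ⊔preds=[-4,4]  new=[-4,2]  old=⊥  +wl: 3
  step 6. node 0  ⊔preds=[-4,4]  new=[-4,4]  old=[-4,1]  +wl: 
  step 7. node 1  ⊔preds=[-4,4]  new=[-4,4]  old=[-4,3]  +wl: 0
  step 8. node 2  ⊔preds=[-4,4]  new=[-4,3]  old=[-4,0]  +wl: 4
  step 9. node 3  ⊔preds=[-4,4]  new=[-4,4]  stable
  step 10. node 0  ⊔preds=[-4,4]  new=[-4,4]  stable
  step 11. node 4  ⊔preds=[-4,4]  new=[-4,2]  stable

Least fixpoint reached:
  node 0: [-4,4]
  node 1: [-4,4]
  node 2: [-4,3]
  node 3: [-4,4]
  node 4: [-4,2]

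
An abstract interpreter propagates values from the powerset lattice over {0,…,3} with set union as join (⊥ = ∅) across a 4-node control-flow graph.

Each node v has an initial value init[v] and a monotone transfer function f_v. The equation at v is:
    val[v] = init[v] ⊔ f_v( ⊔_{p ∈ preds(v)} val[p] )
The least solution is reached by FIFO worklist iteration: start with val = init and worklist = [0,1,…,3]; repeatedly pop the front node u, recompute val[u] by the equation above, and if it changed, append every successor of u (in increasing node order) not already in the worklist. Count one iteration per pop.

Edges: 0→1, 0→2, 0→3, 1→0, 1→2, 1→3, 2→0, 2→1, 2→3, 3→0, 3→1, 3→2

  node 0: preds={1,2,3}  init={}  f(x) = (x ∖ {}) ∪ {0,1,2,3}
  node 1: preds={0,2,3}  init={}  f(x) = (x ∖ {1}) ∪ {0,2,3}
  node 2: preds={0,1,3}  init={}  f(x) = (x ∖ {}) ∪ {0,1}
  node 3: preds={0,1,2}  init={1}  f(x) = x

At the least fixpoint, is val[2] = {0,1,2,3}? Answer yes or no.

Trace (7 dequeues):
  [1] u=0 | in {1} | out {0,1,2,3} | prev {} | push {}
  [2] u=1 | in {0,1,2,3} | out {0,2,3} | prev {} | push {0}
  [3] u=2 | in {0,1,2,3} | out {0,1,2,3} | prev {} | push {1}
  [4] u=3 | in {0,1,2,3} | out {0,1,2,3} | prev {1} | push {2}
  [5] u=0 | in {0,1,2,3} | out {0,1,2,3} | ==
  [6] u=1 | in {0,1,2,3} | out {0,2,3} | ==
  [7] u=2 | in {0,1,2,3} | out {0,1,2,3} | ==

Converged values:
  [0] {0,1,2,3}
  [1] {0,2,3}
  [2] {0,1,2,3}
  [3] {0,1,2,3}

yes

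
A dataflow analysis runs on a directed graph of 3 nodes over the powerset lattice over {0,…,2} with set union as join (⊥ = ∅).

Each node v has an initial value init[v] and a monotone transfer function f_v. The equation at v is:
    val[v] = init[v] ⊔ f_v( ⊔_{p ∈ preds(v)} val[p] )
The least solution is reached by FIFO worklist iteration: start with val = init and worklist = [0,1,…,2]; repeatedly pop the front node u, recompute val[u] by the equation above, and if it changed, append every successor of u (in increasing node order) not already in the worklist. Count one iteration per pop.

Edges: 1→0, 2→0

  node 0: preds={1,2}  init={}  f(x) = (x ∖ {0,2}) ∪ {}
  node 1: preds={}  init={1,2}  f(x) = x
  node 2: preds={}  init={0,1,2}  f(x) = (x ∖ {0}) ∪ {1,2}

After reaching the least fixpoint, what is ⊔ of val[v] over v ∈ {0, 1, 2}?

Trace (3 dequeues):
  [1] u=0 | in {0,1,2} | out {1} | prev {} | push {}
  [2] u=1 | in {} | out {1,2} | ==
  [3] u=2 | in {} | out {0,1,2} | ==

Converged values:
  [0] {1}
  [1] {1,2}
  [2] {0,1,2}

{0,1,2}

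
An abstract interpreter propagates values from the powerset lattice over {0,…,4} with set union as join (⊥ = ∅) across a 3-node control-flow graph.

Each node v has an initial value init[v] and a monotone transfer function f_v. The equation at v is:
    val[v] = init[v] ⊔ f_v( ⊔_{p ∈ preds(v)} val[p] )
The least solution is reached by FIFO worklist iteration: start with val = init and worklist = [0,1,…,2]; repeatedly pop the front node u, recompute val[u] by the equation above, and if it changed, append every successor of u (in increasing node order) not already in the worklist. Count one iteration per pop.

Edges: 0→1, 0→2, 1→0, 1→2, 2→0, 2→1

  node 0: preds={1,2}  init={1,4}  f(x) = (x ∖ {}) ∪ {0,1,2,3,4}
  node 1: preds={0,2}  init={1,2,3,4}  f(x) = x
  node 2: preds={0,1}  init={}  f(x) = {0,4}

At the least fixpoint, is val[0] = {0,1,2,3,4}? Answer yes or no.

yes

Trace (5 dequeues):
  [1] u=0 | in {1,2,3,4} | out {0,1,2,3,4} | prev {1,4} | push {}
  [2] u=1 | in {0,1,2,3,4} | out {0,1,2,3,4} | prev {1,2,3,4} | push {0}
  [3] u=2 | in {0,1,2,3,4} | out {0,4} | prev {} | push {1}
  [4] u=0 | in {0,1,2,3,4} | out {0,1,2,3,4} | ==
  [5] u=1 | in {0,1,2,3,4} | out {0,1,2,3,4} | ==

Converged values:
  [0] {0,1,2,3,4}
  [1] {0,1,2,3,4}
  [2] {0,4}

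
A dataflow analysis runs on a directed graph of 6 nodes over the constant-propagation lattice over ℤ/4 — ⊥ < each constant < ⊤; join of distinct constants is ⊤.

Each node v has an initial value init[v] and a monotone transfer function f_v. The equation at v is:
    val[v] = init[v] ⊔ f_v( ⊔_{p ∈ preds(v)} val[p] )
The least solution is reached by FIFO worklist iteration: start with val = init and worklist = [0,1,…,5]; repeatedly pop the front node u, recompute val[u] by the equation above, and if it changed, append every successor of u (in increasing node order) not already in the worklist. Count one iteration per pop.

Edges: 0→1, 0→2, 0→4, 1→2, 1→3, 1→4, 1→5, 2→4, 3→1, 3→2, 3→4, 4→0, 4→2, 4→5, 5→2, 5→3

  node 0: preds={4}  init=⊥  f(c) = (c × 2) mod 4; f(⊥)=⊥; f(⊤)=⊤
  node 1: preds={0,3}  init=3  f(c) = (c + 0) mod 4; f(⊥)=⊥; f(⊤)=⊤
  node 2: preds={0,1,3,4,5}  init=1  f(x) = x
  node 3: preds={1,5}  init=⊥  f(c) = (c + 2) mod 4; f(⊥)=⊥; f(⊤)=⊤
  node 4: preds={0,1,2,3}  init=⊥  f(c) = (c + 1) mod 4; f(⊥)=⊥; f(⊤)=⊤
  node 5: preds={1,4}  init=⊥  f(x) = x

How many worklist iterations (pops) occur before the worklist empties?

14

Trace (14 dequeues):
  [1] u=0 | in ⊥ | out ⊥ | ==
  [2] u=1 | in ⊥ | out 3 | ==
  [3] u=2 | in 3 | out ⊤ | prev 1 | push {}
  [4] u=3 | in 3 | out 1 | prev ⊥ | push {1,2}
  [5] u=4 | in ⊤ | out ⊤ | prev ⊥ | push {0}
  [6] u=5 | in ⊤ | out ⊤ | prev ⊥ | push {3}
  [7] u=1 | in 1 | out ⊤ | prev 3 | push {4,5}
  [8] u=2 | in ⊤ | out ⊤ | ==
  [9] u=0 | in ⊤ | out ⊤ | prev ⊥ | push {1,2}
  [10] u=3 | in ⊤ | out ⊤ | prev 1 | push {}
  [11] u=4 | in ⊤ | out ⊤ | ==
  [12] u=5 | in ⊤ | out ⊤ | ==
  [13] u=1 | in ⊤ | out ⊤ | ==
  [14] u=2 | in ⊤ | out ⊤ | ==

Converged values:
  [0] ⊤
  [1] ⊤
  [2] ⊤
  [3] ⊤
  [4] ⊤
  [5] ⊤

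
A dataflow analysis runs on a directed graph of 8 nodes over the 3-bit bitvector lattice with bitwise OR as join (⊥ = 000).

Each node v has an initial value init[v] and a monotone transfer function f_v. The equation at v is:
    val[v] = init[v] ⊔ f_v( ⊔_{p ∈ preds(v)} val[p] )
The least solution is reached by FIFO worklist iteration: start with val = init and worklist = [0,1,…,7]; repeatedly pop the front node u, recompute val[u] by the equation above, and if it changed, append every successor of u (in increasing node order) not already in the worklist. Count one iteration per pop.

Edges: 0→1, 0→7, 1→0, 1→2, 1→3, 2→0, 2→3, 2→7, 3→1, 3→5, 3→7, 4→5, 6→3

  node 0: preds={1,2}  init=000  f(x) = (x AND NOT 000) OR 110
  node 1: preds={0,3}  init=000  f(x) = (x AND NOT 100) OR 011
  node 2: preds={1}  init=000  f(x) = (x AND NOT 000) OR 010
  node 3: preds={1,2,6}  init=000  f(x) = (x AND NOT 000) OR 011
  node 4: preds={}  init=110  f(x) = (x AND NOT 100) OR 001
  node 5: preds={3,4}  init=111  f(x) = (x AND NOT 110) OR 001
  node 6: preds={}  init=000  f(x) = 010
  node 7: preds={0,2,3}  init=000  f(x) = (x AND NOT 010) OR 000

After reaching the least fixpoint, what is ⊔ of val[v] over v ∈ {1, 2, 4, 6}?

Trace (12 dequeues):
  [1] u=0 | in 000 | out 110 | prev 000 | push {}
  [2] u=1 | in 110 | out 011 | prev 000 | push {0}
  [3] u=2 | in 011 | out 011 | prev 000 | push {}
  [4] u=3 | in 011 | out 011 | prev 000 | push {1}
  [5] u=4 | in 000 | out 111 | prev 110 | push {}
  [6] u=5 | in 111 | out 111 | ==
  [7] u=6 | in 000 | out 010 | prev 000 | push {3}
  [8] u=7 | in 111 | out 101 | prev 000 | push {}
  [9] u=0 | in 011 | out 111 | prev 110 | push {7}
  [10] u=1 | in 111 | out 011 | ==
  [11] u=3 | in 011 | out 011 | ==
  [12] u=7 | in 111 | out 101 | ==

Converged values:
  [0] 111
  [1] 011
  [2] 011
  [3] 011
  [4] 111
  [5] 111
  [6] 010
  [7] 101

111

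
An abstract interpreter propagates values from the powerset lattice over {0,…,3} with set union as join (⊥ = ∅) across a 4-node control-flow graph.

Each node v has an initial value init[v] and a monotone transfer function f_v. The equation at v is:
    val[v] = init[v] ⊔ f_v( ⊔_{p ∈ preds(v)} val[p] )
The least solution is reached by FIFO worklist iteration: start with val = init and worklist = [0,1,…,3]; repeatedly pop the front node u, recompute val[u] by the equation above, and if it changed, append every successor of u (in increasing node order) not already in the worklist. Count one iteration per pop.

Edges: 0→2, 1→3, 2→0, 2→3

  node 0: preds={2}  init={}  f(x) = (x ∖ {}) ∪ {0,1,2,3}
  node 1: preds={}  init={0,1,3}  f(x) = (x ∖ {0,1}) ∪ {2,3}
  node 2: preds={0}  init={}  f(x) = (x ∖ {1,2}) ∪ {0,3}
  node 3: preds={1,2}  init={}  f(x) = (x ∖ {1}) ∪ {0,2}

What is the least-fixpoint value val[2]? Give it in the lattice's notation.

Trace (5 dequeues):
  [1] u=0 | in {} | out {0,1,2,3} | prev {} | push {}
  [2] u=1 | in {} | out {0,1,2,3} | prev {0,1,3} | push {}
  [3] u=2 | in {0,1,2,3} | out {0,3} | prev {} | push {0}
  [4] u=3 | in {0,1,2,3} | out {0,2,3} | prev {} | push {}
  [5] u=0 | in {0,3} | out {0,1,2,3} | ==

Converged values:
  [0] {0,1,2,3}
  [1] {0,1,2,3}
  [2] {0,3}
  [3] {0,2,3}

{0,3}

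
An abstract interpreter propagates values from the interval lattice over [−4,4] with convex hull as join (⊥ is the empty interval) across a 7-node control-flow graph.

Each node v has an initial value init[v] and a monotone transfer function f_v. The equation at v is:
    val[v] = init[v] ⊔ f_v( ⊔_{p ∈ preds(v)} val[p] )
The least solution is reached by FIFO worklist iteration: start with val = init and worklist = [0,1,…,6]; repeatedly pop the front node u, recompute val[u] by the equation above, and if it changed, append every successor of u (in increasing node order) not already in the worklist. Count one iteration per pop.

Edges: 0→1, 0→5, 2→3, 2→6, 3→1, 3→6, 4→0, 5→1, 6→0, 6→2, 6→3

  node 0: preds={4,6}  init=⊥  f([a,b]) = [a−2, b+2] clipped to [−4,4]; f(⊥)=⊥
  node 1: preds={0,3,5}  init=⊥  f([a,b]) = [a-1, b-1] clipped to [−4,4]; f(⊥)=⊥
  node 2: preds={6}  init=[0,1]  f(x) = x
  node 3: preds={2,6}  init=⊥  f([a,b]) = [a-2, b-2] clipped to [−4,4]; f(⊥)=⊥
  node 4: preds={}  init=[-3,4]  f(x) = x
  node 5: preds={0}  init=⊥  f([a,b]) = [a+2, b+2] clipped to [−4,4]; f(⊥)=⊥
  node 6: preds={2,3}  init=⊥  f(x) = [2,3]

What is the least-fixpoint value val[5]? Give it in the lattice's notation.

Trace (13 dequeues):
  [1] u=0 | in [-3,4] | out [-4,4] | prev ⊥ | push {}
  [2] u=1 | in [-4,4] | out [-4,3] | prev ⊥ | push {}
  [3] u=2 | in ⊥ | out [0,1] | ==
  [4] u=3 | in [0,1] | out [-2,-1] | prev ⊥ | push {1}
  [5] u=4 | in ⊥ | out [-3,4] | ==
  [6] u=5 | in [-4,4] | out [-2,4] | prev ⊥ | push {}
  [7] u=6 | in [-2,1] | out [2,3] | prev ⊥ | push {0,2,3}
  [8] u=1 | in [-4,4] | out [-4,3] | ==
  [9] u=0 | in [-3,4] | out [-4,4] | ==
  [10] u=2 | in [2,3] | out [0,3] | prev [0,1] | push {6}
  [11] u=3 | in [0,3] | out [-2,1] | prev [-2,-1] | push {1}
  [12] u=6 | in [-2,3] | out [2,3] | ==
  [13] u=1 | in [-4,4] | out [-4,3] | ==

Converged values:
  [0] [-4,4]
  [1] [-4,3]
  [2] [0,3]
  [3] [-2,1]
  [4] [-3,4]
  [5] [-2,4]
  [6] [2,3]

[-2,4]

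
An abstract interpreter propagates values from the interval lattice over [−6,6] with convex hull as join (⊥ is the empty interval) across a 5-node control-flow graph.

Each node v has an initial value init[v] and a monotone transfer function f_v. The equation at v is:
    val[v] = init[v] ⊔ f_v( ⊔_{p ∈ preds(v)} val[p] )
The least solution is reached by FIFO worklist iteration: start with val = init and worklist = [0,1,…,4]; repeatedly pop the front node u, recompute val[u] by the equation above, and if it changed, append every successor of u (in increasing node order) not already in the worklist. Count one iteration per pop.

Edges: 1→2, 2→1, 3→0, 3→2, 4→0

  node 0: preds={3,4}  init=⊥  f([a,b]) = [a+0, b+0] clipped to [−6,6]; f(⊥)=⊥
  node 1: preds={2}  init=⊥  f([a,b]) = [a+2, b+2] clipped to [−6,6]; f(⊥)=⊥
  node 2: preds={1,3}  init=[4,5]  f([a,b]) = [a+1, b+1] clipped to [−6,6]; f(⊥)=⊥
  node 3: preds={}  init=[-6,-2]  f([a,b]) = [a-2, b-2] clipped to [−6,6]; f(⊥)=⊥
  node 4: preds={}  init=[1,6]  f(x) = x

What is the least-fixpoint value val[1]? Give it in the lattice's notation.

[-3,6]

Trace (7 dequeues):
  [1] u=0 | in [-6,6] | out [-6,6] | prev ⊥ | push {}
  [2] u=1 | in [4,5] | out [6,6] | prev ⊥ | push {}
  [3] u=2 | in [-6,6] | out [-5,6] | prev [4,5] | push {1}
  [4] u=3 | in ⊥ | out [-6,-2] | ==
  [5] u=4 | in ⊥ | out [1,6] | ==
  [6] u=1 | in [-5,6] | out [-3,6] | prev [6,6] | push {2}
  [7] u=2 | in [-6,6] | out [-5,6] | ==

Converged values:
  [0] [-6,6]
  [1] [-3,6]
  [2] [-5,6]
  [3] [-6,-2]
  [4] [1,6]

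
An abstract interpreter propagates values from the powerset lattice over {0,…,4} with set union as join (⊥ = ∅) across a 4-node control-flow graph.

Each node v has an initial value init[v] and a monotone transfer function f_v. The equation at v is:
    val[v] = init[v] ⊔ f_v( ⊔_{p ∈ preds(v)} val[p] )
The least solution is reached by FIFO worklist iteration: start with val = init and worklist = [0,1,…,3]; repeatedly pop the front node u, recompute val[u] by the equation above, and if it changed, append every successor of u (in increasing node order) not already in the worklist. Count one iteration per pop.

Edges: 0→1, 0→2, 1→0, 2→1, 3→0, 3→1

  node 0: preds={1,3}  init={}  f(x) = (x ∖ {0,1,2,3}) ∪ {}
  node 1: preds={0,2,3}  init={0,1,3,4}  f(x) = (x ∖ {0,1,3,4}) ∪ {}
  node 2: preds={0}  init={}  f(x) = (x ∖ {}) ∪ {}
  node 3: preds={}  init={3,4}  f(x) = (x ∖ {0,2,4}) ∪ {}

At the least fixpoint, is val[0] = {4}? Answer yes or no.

yes

Iteration log — 5 steps:
  step 1. node 0  ⊔preds={0,1,3,4}  new={4}  old={}  +wl: 
  step 2. node 1  ⊔preds={3,4}  new={0,1,3,4}  stable
  step 3. node 2  ⊔preds={4}  new={4}  old={}  +wl: 1
  step 4. node 3  ⊔preds={}  new={3,4}  stable
  step 5. node 1  ⊔preds={3,4}  new={0,1,3,4}  stable

Least fixpoint reached:
  node 0: {4}
  node 1: {0,1,3,4}
  node 2: {4}
  node 3: {3,4}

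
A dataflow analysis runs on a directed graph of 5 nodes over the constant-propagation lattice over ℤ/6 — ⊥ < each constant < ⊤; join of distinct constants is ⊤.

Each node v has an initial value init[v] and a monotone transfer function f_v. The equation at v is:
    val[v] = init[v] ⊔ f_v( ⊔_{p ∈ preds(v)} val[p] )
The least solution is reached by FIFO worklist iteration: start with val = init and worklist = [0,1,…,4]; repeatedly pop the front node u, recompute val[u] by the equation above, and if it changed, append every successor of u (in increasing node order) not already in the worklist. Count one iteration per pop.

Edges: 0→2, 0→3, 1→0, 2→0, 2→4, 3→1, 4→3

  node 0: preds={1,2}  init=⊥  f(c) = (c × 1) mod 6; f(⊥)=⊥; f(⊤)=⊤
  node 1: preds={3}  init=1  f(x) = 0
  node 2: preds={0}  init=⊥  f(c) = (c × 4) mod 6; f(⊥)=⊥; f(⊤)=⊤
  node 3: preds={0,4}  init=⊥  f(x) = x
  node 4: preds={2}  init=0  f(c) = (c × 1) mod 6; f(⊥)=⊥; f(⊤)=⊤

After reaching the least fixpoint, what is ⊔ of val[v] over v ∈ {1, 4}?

⊤

Worklist (11 pops):
  #1 pop 0: in=1 → 1 (was ⊥); enqueue []
  #2 pop 1: in=⊥ → ⊤ (was 1); enqueue [0]
  #3 pop 2: in=1 → 4 (was ⊥); enqueue []
  #4 pop 3: in=⊤ → ⊤ (was ⊥); enqueue [1]
  #5 pop 4: in=4 → ⊤ (was 0); enqueue [3]
  #6 pop 0: in=⊤ → ⊤ (was 1); enqueue [2]
  #7 pop 1: in=⊤ → ⊤ (no change)
  #8 pop 3: in=⊤ → ⊤ (no change)
  #9 pop 2: in=⊤ → ⊤ (was 4); enqueue [0,4]
  #10 pop 0: in=⊤ → ⊤ (no change)
  #11 pop 4: in=⊤ → ⊤ (no change)

Fixpoint:
  val[0] = ⊤
  val[1] = ⊤
  val[2] = ⊤
  val[3] = ⊤
  val[4] = ⊤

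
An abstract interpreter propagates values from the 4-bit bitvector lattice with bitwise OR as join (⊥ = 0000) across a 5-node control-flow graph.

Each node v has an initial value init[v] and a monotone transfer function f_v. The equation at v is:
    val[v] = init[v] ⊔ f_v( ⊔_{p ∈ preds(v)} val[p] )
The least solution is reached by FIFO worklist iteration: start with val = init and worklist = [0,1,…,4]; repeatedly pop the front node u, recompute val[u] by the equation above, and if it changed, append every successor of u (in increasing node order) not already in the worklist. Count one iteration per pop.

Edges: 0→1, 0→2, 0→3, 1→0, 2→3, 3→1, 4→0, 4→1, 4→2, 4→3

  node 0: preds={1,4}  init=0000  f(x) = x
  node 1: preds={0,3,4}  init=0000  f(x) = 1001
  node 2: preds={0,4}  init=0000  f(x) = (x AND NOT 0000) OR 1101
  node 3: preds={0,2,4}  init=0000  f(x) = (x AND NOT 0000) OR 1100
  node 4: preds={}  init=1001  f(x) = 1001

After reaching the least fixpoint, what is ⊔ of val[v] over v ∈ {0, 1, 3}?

Worklist (7 pops):
  #1 pop 0: in=1001 → 1001 (was 0000); enqueue []
  #2 pop 1: in=1001 → 1001 (was 0000); enqueue [0]
  #3 pop 2: in=1001 → 1101 (was 0000); enqueue []
  #4 pop 3: in=1101 → 1101 (was 0000); enqueue [1]
  #5 pop 4: in=0000 → 1001 (no change)
  #6 pop 0: in=1001 → 1001 (no change)
  #7 pop 1: in=1101 → 1001 (no change)

Fixpoint:
  val[0] = 1001
  val[1] = 1001
  val[2] = 1101
  val[3] = 1101
  val[4] = 1001

1101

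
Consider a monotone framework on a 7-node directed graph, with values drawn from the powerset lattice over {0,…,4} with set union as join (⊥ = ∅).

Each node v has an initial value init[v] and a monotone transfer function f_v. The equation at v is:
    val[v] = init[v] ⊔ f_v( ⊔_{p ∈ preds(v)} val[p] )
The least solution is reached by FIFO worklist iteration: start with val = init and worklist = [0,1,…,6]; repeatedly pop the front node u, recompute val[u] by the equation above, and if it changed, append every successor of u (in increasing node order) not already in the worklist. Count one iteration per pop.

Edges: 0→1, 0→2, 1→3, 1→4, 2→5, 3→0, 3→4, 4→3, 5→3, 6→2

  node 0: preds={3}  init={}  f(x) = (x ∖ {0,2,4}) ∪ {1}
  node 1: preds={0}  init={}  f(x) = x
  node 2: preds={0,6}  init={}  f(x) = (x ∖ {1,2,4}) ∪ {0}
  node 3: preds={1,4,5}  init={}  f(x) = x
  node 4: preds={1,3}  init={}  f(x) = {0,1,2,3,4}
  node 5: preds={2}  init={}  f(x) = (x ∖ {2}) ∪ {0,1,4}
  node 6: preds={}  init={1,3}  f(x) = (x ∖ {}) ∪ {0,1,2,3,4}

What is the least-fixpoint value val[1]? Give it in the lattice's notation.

Trace (16 dequeues):
  [1] u=0 | in {} | out {1} | prev {} | push {}
  [2] u=1 | in {1} | out {1} | prev {} | push {}
  [3] u=2 | in {1,3} | out {0,3} | prev {} | push {}
  [4] u=3 | in {1} | out {1} | prev {} | push {0}
  [5] u=4 | in {1} | out {0,1,2,3,4} | prev {} | push {3}
  [6] u=5 | in {0,3} | out {0,1,3,4} | prev {} | push {}
  [7] u=6 | in {} | out {0,1,2,3,4} | prev {1,3} | push {2}
  [8] u=0 | in {1} | out {1} | ==
  [9] u=3 | in {0,1,2,3,4} | out {0,1,2,3,4} | prev {1} | push {0,4}
  [10] u=2 | in {0,1,2,3,4} | out {0,3} | ==
  [11] u=0 | in {0,1,2,3,4} | out {1,3} | prev {1} | push {1,2}
  [12] u=4 | in {0,1,2,3,4} | out {0,1,2,3,4} | ==
  [13] u=1 | in {1,3} | out {1,3} | prev {1} | push {3,4}
  [14] u=2 | in {0,1,2,3,4} | out {0,3} | ==
  [15] u=3 | in {0,1,2,3,4} | out {0,1,2,3,4} | ==
  [16] u=4 | in {0,1,2,3,4} | out {0,1,2,3,4} | ==

Converged values:
  [0] {1,3}
  [1] {1,3}
  [2] {0,3}
  [3] {0,1,2,3,4}
  [4] {0,1,2,3,4}
  [5] {0,1,3,4}
  [6] {0,1,2,3,4}

{1,3}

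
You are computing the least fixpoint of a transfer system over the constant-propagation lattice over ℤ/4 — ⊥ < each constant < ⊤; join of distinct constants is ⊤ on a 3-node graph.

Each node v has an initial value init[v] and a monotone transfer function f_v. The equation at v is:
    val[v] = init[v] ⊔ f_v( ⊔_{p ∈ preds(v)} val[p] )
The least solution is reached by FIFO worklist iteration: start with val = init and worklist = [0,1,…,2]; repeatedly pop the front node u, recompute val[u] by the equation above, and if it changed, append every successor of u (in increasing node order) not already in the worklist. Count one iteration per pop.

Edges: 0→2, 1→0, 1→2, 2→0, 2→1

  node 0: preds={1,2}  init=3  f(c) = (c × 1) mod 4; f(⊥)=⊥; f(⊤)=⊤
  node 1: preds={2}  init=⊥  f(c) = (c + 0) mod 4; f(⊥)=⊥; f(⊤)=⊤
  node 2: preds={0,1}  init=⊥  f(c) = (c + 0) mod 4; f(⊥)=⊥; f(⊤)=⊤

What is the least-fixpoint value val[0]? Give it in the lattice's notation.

3

Worklist (7 pops):
  #1 pop 0: in=⊥ → 3 (no change)
  #2 pop 1: in=⊥ → ⊥ (no change)
  #3 pop 2: in=3 → 3 (was ⊥); enqueue [0,1]
  #4 pop 0: in=3 → 3 (no change)
  #5 pop 1: in=3 → 3 (was ⊥); enqueue [0,2]
  #6 pop 0: in=3 → 3 (no change)
  #7 pop 2: in=3 → 3 (no change)

Fixpoint:
  val[0] = 3
  val[1] = 3
  val[2] = 3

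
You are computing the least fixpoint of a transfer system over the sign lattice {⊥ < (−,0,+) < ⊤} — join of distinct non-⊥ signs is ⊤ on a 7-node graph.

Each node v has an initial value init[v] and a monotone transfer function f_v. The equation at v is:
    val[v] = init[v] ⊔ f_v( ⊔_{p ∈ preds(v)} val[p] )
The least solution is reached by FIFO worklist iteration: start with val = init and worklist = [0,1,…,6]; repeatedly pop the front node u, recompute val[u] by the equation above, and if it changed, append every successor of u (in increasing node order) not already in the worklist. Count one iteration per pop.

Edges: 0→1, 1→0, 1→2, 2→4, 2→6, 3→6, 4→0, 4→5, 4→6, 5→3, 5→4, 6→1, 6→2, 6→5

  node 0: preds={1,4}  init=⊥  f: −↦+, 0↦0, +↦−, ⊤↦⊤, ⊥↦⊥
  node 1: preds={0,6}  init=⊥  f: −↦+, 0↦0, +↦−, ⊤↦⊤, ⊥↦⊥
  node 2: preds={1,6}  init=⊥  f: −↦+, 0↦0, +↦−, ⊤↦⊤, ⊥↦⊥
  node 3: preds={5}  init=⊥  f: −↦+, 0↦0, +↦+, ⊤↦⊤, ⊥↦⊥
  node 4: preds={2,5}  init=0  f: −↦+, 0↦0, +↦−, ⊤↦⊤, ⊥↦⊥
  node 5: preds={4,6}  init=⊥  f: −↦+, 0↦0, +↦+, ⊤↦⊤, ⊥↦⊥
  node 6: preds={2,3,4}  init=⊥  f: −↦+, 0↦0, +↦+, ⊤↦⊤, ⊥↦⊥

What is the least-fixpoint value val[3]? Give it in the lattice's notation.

0

Worklist (14 pops):
  #1 pop 0: in=0 → 0 (was ⊥); enqueue []
  #2 pop 1: in=0 → 0 (was ⊥); enqueue [0]
  #3 pop 2: in=0 → 0 (was ⊥); enqueue []
  #4 pop 3: in=⊥ → ⊥ (no change)
  #5 pop 4: in=0 → 0 (no change)
  #6 pop 5: in=0 → 0 (was ⊥); enqueue [3,4]
  #7 pop 6: in=0 → 0 (was ⊥); enqueue [1,2,5]
  #8 pop 0: in=0 → 0 (no change)
  #9 pop 3: in=0 → 0 (was ⊥); enqueue [6]
  #10 pop 4: in=0 → 0 (no change)
  #11 pop 1: in=0 → 0 (no change)
  #12 pop 2: in=0 → 0 (no change)
  #13 pop 5: in=0 → 0 (no change)
  #14 pop 6: in=0 → 0 (no change)

Fixpoint:
  val[0] = 0
  val[1] = 0
  val[2] = 0
  val[3] = 0
  val[4] = 0
  val[5] = 0
  val[6] = 0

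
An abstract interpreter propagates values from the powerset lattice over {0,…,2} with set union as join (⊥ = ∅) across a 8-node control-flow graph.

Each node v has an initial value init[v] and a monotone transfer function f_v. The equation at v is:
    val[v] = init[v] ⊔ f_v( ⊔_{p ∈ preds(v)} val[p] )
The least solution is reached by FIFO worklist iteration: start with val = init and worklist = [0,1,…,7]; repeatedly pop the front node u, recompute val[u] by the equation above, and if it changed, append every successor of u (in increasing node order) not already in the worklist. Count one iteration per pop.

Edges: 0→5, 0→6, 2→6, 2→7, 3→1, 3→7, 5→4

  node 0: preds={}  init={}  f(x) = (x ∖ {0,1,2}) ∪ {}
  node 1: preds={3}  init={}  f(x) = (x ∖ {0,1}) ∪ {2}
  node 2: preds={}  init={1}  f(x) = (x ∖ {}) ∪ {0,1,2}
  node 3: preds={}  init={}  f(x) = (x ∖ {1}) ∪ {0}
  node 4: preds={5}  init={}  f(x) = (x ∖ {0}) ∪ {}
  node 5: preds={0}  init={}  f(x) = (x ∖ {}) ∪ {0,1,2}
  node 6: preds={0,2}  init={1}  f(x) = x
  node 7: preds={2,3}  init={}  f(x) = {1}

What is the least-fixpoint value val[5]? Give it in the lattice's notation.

Iteration log — 10 steps:
  step 1. node 0  ⊔preds={}  new={}  stable
  step 2. node 1  ⊔preds={}  new={2}  old={}  +wl: 
  step 3. node 2  ⊔preds={}  new={0,1,2}  old={1}  +wl: 
  step 4. node 3  ⊔preds={}  new={0}  old={}  +wl: 1
  step 5. node 4  ⊔preds={}  new={}  stable
  step 6. node 5  ⊔preds={}  new={0,1,2}  old={}  +wl: 4
  step 7. node 6  ⊔preds={0,1,2}  new={0,1,2}  old={1}  +wl: 
  step 8. node 7  ⊔preds={0,1,2}  new={1}  old={}  +wl: 
  step 9. node 1  ⊔preds={0}  new={2}  stable
  step 10. node 4  ⊔preds={0,1,2}  new={1,2}  old={}  +wl: 

Least fixpoint reached:
  node 0: {}
  node 1: {2}
  node 2: {0,1,2}
  node 3: {0}
  node 4: {1,2}
  node 5: {0,1,2}
  node 6: {0,1,2}
  node 7: {1}

{0,1,2}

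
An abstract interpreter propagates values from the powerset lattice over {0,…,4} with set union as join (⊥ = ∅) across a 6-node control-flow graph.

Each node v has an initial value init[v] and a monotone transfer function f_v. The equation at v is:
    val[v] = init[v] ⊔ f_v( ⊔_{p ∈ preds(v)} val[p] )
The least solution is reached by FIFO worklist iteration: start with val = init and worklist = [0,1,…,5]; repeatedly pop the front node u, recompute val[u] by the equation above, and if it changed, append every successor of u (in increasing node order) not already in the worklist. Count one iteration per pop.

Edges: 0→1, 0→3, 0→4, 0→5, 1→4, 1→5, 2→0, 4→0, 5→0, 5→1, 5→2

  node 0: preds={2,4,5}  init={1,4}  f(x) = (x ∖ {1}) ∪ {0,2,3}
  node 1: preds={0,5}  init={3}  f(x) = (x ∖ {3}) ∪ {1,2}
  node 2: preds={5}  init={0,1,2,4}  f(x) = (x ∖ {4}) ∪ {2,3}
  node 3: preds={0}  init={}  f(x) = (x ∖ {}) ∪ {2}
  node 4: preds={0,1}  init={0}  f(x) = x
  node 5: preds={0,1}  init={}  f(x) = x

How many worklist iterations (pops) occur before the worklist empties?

9

Worklist (9 pops):
  #1 pop 0: in={0,1,2,4} → {0,1,2,3,4} (was {1,4}); enqueue []
  #2 pop 1: in={0,1,2,3,4} → {0,1,2,3,4} (was {3}); enqueue []
  #3 pop 2: in={} → {0,1,2,3,4} (was {0,1,2,4}); enqueue [0]
  #4 pop 3: in={0,1,2,3,4} → {0,1,2,3,4} (was {}); enqueue []
  #5 pop 4: in={0,1,2,3,4} → {0,1,2,3,4} (was {0}); enqueue []
  #6 pop 5: in={0,1,2,3,4} → {0,1,2,3,4} (was {}); enqueue [1,2]
  #7 pop 0: in={0,1,2,3,4} → {0,1,2,3,4} (no change)
  #8 pop 1: in={0,1,2,3,4} → {0,1,2,3,4} (no change)
  #9 pop 2: in={0,1,2,3,4} → {0,1,2,3,4} (no change)

Fixpoint:
  val[0] = {0,1,2,3,4}
  val[1] = {0,1,2,3,4}
  val[2] = {0,1,2,3,4}
  val[3] = {0,1,2,3,4}
  val[4] = {0,1,2,3,4}
  val[5] = {0,1,2,3,4}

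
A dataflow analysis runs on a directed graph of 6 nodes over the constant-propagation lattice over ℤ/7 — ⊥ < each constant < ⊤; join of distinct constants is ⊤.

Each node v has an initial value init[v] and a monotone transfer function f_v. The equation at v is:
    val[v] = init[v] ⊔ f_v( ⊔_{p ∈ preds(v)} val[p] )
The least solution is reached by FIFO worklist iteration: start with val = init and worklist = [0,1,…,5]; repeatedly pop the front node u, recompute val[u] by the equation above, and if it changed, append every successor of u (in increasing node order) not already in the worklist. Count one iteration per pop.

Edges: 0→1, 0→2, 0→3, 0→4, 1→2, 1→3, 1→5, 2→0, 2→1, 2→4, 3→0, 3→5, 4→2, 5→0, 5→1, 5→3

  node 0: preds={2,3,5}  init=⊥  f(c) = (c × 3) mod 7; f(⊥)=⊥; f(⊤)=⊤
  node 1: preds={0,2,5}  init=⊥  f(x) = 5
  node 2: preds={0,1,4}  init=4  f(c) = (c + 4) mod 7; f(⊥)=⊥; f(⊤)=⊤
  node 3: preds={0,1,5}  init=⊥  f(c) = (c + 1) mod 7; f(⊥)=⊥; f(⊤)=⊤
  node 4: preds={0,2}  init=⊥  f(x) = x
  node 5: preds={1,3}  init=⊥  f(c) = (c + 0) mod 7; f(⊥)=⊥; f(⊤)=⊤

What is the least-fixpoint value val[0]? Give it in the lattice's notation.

⊤

Trace (13 dequeues):
  [1] u=0 | in 4 | out 5 | prev ⊥ | push {}
  [2] u=1 | in ⊤ | out 5 | prev ⊥ | push {}
  [3] u=2 | in 5 | out ⊤ | prev 4 | push {0,1}
  [4] u=3 | in 5 | out 6 | prev ⊥ | push {}
  [5] u=4 | in ⊤ | out ⊤ | prev ⊥ | push {2}
  [6] u=5 | in ⊤ | out ⊤ | prev ⊥ | push {3}
  [7] u=0 | in ⊤ | out ⊤ | prev 5 | push {4}
  [8] u=1 | in ⊤ | out 5 | ==
  [9] u=2 | in ⊤ | out ⊤ | ==
  [10] u=3 | in ⊤ | out ⊤ | prev 6 | push {0,5}
  [11] u=4 | in ⊤ | out ⊤ | ==
  [12] u=0 | in ⊤ | out ⊤ | ==
  [13] u=5 | in ⊤ | out ⊤ | ==

Converged values:
  [0] ⊤
  [1] 5
  [2] ⊤
  [3] ⊤
  [4] ⊤
  [5] ⊤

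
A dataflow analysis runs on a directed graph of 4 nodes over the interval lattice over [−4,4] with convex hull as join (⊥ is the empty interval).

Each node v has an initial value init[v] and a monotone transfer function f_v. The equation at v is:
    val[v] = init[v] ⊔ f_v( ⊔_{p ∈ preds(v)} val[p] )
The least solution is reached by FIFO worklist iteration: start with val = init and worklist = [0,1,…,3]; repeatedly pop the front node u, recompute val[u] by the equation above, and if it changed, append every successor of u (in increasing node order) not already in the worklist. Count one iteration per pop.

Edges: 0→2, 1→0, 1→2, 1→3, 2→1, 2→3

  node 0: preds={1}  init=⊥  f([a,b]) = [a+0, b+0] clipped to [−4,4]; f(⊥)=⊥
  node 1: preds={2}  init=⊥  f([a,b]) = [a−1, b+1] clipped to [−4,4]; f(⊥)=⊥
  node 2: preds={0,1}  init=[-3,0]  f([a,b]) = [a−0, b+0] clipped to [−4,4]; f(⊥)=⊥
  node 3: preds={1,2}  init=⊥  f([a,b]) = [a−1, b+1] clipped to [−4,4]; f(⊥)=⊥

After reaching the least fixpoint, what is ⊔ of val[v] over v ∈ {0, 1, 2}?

Iteration log — 19 steps:
  step 1. node 0  ⊔preds=⊥  new=⊥  stable
  step 2. node 1  ⊔preds=[-3,0]  new=[-4,1]  old=⊥  +wl: 0
  step 3. node 2  ⊔preds=[-4,1]  new=[-4,1]  old=[-3,0]  +wl: 1
  step 4. node 3  ⊔preds=[-4,1]  new=[-4,2]  old=⊥  +wl: 
  step 5. node 0  ⊔preds=[-4,1]  new=[-4,1]  old=⊥  +wl: 2
  step 6. node 1  ⊔preds=[-4,1]  new=[-4,2]  old=[-4,1]  +wl: 0,3
  step 7. node 2  ⊔preds=[-4,2]  new=[-4,2]  old=[-4,1]  +wl: 1
  step 8. node 0  ⊔preds=[-4,2]  new=[-4,2]  old=[-4,1]  +wl: 2
  step 9. node 3  ⊔preds=[-4,2]  new=[-4,3]  old=[-4,2]  +wl: 
  step 10. node 1  ⊔preds=[-4,2]  new=[-4,3]  old=[-4,2]  +wl: 0,3
  step 11. node 2  ⊔preds=[-4,3]  new=[-4,3]  old=[-4,2]  +wl: 1
  step 12. node 0  ⊔preds=[-4,3]  new=[-4,3]  old=[-4,2]  +wl: 2
  step 13. node 3  ⊔preds=[-4,3]  new=[-4,4]  old=[-4,3]  +wl: 
  step 14. node 1  ⊔preds=[-4,3]  new=[-4,4]  old=[-4,3]  +wl: 0,3
  step 15. node 2  ⊔preds=[-4,4]  new=[-4,4]  old=[-4,3]  +wl: 1
  step 16. node 0  ⊔preds=[-4,4]  new=[-4,4]  old=[-4,3]  +wl: 2
  step 17. node 3  ⊔preds=[-4,4]  new=[-4,4]  stable
  step 18. node 1  ⊔preds=[-4,4]  new=[-4,4]  stable
  step 19. node 2  ⊔preds=[-4,4]  new=[-4,4]  stable

Least fixpoint reached:
  node 0: [-4,4]
  node 1: [-4,4]
  node 2: [-4,4]
  node 3: [-4,4]

[-4,4]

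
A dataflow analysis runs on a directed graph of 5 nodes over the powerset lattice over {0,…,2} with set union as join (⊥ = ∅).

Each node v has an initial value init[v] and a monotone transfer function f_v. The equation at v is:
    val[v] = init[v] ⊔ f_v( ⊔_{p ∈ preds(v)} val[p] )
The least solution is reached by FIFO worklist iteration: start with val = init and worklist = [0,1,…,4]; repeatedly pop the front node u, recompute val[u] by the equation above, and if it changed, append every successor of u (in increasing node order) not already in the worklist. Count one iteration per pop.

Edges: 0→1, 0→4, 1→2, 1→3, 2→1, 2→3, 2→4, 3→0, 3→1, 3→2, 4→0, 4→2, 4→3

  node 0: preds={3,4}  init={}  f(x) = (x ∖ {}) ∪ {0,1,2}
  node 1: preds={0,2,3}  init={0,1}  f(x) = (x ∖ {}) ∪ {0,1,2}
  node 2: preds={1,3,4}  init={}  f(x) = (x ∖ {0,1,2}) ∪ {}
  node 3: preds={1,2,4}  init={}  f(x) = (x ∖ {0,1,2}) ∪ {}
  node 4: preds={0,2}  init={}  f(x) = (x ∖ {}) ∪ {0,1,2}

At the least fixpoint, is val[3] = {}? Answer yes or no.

Trace (8 dequeues):
  [1] u=0 | in {} | out {0,1,2} | prev {} | push {}
  [2] u=1 | in {0,1,2} | out {0,1,2} | prev {0,1} | push {}
  [3] u=2 | in {0,1,2} | out {} | ==
  [4] u=3 | in {0,1,2} | out {} | ==
  [5] u=4 | in {0,1,2} | out {0,1,2} | prev {} | push {0,2,3}
  [6] u=0 | in {0,1,2} | out {0,1,2} | ==
  [7] u=2 | in {0,1,2} | out {} | ==
  [8] u=3 | in {0,1,2} | out {} | ==

Converged values:
  [0] {0,1,2}
  [1] {0,1,2}
  [2] {}
  [3] {}
  [4] {0,1,2}

yes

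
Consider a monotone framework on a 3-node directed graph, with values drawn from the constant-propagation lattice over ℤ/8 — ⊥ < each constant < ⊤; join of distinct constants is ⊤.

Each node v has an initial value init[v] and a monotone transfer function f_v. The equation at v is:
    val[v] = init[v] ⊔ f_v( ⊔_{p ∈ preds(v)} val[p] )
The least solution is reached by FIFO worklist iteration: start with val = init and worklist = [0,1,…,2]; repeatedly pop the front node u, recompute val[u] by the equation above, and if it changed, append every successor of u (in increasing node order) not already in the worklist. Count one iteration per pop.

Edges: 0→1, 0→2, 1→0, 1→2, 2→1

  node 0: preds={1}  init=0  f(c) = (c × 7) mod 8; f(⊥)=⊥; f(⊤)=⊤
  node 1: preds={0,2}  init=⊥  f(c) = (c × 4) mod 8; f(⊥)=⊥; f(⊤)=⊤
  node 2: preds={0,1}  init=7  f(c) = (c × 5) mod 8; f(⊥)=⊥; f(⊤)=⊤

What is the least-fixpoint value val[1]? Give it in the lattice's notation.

Worklist (6 pops):
  #1 pop 0: in=⊥ → 0 (no change)
  #2 pop 1: in=⊤ → ⊤ (was ⊥); enqueue [0]
  #3 pop 2: in=⊤ → ⊤ (was 7); enqueue [1]
  #4 pop 0: in=⊤ → ⊤ (was 0); enqueue [2]
  #5 pop 1: in=⊤ → ⊤ (no change)
  #6 pop 2: in=⊤ → ⊤ (no change)

Fixpoint:
  val[0] = ⊤
  val[1] = ⊤
  val[2] = ⊤

⊤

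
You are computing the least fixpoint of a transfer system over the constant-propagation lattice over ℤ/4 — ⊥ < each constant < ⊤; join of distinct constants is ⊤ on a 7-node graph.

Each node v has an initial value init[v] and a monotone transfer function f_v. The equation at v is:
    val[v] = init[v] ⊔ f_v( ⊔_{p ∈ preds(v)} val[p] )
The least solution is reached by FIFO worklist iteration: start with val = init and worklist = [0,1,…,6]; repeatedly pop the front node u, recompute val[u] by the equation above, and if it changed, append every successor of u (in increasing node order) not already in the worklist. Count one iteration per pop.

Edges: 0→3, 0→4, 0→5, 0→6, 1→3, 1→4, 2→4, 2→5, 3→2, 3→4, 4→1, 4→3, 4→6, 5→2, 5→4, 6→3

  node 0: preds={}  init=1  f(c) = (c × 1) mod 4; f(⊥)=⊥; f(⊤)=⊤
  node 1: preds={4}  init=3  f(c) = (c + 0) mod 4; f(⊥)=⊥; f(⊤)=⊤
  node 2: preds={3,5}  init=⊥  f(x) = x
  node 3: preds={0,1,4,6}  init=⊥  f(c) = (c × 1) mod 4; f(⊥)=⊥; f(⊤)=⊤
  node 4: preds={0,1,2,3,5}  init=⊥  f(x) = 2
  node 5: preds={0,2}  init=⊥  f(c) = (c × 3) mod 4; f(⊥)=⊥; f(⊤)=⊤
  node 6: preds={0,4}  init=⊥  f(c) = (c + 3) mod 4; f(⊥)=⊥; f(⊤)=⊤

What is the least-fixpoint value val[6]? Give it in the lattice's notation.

⊤

Trace (14 dequeues):
  [1] u=0 | in ⊥ | out 1 | ==
  [2] u=1 | in ⊥ | out 3 | ==
  [3] u=2 | in ⊥ | out ⊥ | ==
  [4] u=3 | in ⊤ | out ⊤ | prev ⊥ | push {2}
  [5] u=4 | in ⊤ | out 2 | prev ⊥ | push {1,3}
  [6] u=5 | in 1 | out 3 | prev ⊥ | push {4}
  [7] u=6 | in ⊤ | out ⊤ | prev ⊥ | push {}
  [8] u=2 | in ⊤ | out ⊤ | prev ⊥ | push {5}
  [9] u=1 | in 2 | out ⊤ | prev 3 | push {}
  [10] u=3 | in ⊤ | out ⊤ | ==
  [11] u=4 | in ⊤ | out 2 | ==
  [12] u=5 | in ⊤ | out ⊤ | prev 3 | push {2,4}
  [13] u=2 | in ⊤ | out ⊤ | ==
  [14] u=4 | in ⊤ | out 2 | ==

Converged values:
  [0] 1
  [1] ⊤
  [2] ⊤
  [3] ⊤
  [4] 2
  [5] ⊤
  [6] ⊤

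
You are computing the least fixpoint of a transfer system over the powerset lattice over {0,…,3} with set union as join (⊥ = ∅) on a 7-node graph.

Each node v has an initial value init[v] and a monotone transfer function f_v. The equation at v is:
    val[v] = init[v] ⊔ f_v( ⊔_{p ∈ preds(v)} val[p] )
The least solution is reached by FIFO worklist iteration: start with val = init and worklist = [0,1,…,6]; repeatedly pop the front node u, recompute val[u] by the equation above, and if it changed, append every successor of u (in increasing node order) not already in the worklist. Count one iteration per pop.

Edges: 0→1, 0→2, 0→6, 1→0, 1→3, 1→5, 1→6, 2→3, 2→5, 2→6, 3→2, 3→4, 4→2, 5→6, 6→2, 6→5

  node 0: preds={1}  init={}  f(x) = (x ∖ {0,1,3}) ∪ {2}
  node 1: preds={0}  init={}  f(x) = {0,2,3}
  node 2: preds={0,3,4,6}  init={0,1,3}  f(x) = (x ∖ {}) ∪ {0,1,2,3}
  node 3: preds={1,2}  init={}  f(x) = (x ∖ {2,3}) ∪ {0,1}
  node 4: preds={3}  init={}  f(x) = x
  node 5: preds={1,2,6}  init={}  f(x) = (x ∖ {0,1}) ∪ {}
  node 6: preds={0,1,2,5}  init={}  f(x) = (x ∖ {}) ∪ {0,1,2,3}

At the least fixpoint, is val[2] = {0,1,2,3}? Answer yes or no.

yes

Trace (10 dequeues):
  [1] u=0 | in {} | out {2} | prev {} | push {}
  [2] u=1 | in {2} | out {0,2,3} | prev {} | push {0}
  [3] u=2 | in {2} | out {0,1,2,3} | prev {0,1,3} | push {}
  [4] u=3 | in {0,1,2,3} | out {0,1} | prev {} | push {2}
  [5] u=4 | in {0,1} | out {0,1} | prev {} | push {}
  [6] u=5 | in {0,1,2,3} | out {2,3} | prev {} | push {}
  [7] u=6 | in {0,1,2,3} | out {0,1,2,3} | prev {} | push {5}
  [8] u=0 | in {0,2,3} | out {2} | ==
  [9] u=2 | in {0,1,2,3} | out {0,1,2,3} | ==
  [10] u=5 | in {0,1,2,3} | out {2,3} | ==

Converged values:
  [0] {2}
  [1] {0,2,3}
  [2] {0,1,2,3}
  [3] {0,1}
  [4] {0,1}
  [5] {2,3}
  [6] {0,1,2,3}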